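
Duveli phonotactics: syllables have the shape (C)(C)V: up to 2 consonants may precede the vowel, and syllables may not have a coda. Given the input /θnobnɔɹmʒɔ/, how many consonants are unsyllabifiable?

1

The consonants /ɹ/ cannot be parsed into a legal (C)(C)V syllable (no codas are permitted; onsets may contain at most 2 consonants).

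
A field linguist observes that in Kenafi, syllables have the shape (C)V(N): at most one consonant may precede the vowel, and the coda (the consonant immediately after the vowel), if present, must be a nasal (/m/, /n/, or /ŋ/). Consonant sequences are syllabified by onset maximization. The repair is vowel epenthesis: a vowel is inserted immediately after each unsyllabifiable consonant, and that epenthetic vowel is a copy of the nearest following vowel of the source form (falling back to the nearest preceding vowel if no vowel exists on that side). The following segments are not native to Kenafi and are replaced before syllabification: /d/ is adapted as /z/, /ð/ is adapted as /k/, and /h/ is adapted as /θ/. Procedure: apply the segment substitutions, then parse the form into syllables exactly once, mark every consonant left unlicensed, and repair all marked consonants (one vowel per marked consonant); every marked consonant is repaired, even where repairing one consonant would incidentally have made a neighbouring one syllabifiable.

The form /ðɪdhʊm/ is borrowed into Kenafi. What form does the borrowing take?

Substitution: /ð/ → /k/, /d/ → /z/, /h/ → /θ/, giving /kɪzθʊm/.
The consonants /z/ cannot be parsed into a legal (C)V(N) syllable (only a nasal (/m/, /n/, or /ŋ/) is licensed in coda position; onsets are limited to one consonant).
Inserting the epenthetic vowel yields /z/ → /zʊ/.

kɪzʊθʊm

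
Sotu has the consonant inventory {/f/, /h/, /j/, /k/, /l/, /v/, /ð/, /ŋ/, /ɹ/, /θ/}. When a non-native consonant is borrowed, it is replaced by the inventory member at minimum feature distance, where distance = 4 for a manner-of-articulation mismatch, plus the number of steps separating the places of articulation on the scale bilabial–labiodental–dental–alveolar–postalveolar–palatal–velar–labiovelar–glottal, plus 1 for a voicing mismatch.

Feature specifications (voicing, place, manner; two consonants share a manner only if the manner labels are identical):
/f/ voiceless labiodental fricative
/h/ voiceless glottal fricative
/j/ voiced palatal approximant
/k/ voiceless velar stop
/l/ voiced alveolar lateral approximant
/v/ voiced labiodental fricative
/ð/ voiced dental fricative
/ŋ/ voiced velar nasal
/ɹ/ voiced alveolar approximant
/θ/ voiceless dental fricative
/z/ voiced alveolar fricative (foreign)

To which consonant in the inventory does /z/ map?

ð

/ð/ is closest: same manner (fricative), place distance 1 (alveolar→dental), same voicing; total 1. Next closest is /v/ at distance 2.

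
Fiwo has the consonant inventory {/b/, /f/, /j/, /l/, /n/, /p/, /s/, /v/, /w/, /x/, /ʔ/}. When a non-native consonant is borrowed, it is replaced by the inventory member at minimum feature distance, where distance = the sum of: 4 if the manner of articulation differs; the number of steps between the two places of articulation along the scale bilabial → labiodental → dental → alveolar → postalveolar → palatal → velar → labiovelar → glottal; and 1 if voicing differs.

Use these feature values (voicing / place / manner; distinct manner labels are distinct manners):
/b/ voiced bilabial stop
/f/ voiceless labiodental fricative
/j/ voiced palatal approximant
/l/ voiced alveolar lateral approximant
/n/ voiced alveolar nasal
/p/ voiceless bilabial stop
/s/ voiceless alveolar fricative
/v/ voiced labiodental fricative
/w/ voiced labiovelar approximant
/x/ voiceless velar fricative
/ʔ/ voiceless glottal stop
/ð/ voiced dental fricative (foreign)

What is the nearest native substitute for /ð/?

/v/ is closest: same manner (fricative), place distance 1 (dental→labiodental), same voicing; total 1. Next closest is /f/ at distance 2.

v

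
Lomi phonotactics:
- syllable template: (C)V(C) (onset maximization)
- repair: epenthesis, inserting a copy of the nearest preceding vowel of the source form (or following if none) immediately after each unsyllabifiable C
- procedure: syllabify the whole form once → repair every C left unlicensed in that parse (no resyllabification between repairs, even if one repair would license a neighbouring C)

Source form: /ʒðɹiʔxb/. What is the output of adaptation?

ʒiðiɹiʔxibi

Under (C)V(C), the unsyllabifiable consonants are /ʒ/, /ð/, /x/, /b/ (at most one coda consonant is licensed; onsets are limited to one consonant).
Each unlicensed consonant becomes the onset of a new syllable: /ʒ/ → /ʒi/, /ð/ → /ði/, /x/ → /xi/, /b/ → /bi/.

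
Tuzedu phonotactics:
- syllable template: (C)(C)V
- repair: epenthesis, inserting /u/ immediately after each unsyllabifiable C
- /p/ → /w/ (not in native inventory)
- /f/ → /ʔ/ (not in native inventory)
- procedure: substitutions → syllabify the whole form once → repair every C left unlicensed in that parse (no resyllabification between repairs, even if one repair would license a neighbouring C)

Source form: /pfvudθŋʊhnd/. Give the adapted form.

wuʔvuduθŋʊhunudu

Substitution: /p/ → /w/, /f/ → /ʔ/, giving /wʔvudθŋʊhnd/.
Under (C)(C)V, the unsyllabifiable consonants are /w/, /d/, /h/, /n/, /d/ (no codas are permitted; onsets may contain at most 2 consonants).
Each unlicensed consonant becomes the onset of a new syllable: /w/ → /wu/, /d/ → /du/, /h/ → /hu/, /n/ → /nu/, /d/ → /du/.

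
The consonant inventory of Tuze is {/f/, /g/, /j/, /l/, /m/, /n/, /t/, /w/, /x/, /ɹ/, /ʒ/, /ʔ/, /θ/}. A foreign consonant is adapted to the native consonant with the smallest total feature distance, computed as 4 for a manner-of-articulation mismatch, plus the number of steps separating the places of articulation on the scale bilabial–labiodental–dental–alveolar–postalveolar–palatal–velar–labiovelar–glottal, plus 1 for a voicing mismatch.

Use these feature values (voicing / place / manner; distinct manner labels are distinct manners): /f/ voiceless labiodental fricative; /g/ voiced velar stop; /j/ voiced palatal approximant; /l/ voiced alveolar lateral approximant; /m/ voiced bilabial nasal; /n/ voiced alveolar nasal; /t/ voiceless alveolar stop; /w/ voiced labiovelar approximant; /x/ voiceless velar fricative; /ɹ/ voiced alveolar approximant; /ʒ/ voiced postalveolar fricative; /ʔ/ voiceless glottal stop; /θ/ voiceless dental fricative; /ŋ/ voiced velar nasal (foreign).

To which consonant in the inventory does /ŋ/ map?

/n/ is closest: same manner (nasal), place distance 3 (velar→alveolar), same voicing; total 3. Next closest is /g/ at distance 4.

n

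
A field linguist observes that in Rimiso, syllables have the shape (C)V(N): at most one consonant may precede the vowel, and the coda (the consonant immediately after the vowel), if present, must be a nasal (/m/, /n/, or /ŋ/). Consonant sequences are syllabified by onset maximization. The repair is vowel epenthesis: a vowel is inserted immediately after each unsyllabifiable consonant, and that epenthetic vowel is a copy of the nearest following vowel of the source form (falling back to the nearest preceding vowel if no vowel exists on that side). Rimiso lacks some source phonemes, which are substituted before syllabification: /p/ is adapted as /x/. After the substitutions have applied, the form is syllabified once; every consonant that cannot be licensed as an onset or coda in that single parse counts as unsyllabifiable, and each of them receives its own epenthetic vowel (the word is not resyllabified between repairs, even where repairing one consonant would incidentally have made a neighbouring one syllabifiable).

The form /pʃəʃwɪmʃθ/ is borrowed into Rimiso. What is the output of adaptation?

Substitution: /p/ → /x/, giving /xʃəʃwɪmʃθ/.
Syllabifying with onset maximization leaves /x/, /ʃ/, /ʃ/, /θ/ stranded (only a nasal (/m/, /n/, or /ŋ/) is licensed in coda position; onsets are limited to one consonant).
Each unlicensed consonant becomes the onset of a new syllable: /x/ → /xə/, /ʃ/ → /ʃɪ/, /ʃ/ → /ʃɪ/, /θ/ → /θɪ/.

xəʃəʃɪwɪmʃɪθɪ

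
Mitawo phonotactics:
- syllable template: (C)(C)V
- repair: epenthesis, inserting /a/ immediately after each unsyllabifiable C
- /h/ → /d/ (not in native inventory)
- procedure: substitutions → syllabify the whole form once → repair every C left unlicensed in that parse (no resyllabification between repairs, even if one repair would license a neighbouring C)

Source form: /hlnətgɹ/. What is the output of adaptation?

dalnətagaɹa

Substitution: /h/ → /d/, giving /dlnətgɹ/.
The consonants /d/, /t/, /g/, /ɹ/ cannot be parsed into a legal (C)(C)V syllable (no codas are permitted; onsets may contain at most 2 consonants).
Inserting the epenthetic vowel yields /d/ → /da/, /t/ → /ta/, /g/ → /ga/, /ɹ/ → /ɹa/.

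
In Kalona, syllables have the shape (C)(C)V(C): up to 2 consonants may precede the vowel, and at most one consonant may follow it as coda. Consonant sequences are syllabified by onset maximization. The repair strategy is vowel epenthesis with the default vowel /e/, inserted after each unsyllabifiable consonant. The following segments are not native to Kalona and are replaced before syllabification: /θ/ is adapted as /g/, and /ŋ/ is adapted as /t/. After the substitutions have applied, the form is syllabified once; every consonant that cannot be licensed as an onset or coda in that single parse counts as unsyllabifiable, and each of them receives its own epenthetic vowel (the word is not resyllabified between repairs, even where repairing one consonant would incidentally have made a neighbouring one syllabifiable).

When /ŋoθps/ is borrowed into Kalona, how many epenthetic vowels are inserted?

After substitution the input is /togps/.
The unsyllabifiable consonants are /p/, /s/; each receives one epenthetic vowel.

2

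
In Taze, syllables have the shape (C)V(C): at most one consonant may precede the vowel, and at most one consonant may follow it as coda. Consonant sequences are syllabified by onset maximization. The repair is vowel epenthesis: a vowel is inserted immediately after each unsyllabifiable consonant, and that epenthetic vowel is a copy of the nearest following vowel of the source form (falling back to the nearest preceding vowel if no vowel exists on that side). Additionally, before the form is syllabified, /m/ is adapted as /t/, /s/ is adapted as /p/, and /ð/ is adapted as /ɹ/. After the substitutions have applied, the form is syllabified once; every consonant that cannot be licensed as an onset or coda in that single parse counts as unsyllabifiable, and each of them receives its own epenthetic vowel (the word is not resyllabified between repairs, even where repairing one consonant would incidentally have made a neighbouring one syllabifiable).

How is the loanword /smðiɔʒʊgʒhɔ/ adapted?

Substitution: /s/ → /p/, /m/ → /t/, /ð/ → /ɹ/, giving /ptɹiɔʒʊgʒhɔ/.
Syllabifying with onset maximization leaves /p/, /t/, /ʒ/ stranded (at most one coda consonant is licensed; onsets are limited to one consonant).
Inserting the epenthetic vowel yields /p/ → /pi/, /t/ → /ti/, /ʒ/ → /ʒɔ/.

pitiɹiɔʒʊgʒɔhɔ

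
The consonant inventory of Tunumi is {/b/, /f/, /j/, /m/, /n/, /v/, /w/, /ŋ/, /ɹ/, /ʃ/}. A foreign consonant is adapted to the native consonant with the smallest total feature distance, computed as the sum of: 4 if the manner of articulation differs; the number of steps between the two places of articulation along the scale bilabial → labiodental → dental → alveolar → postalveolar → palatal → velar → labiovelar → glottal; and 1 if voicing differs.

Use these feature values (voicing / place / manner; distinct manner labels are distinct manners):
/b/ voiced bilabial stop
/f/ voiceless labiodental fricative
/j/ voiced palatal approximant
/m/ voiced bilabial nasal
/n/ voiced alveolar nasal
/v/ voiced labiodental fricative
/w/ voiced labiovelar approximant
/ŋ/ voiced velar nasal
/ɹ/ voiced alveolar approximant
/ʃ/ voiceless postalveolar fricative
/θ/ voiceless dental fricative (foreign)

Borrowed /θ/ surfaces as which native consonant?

f

/f/ is closest: same manner (fricative), place distance 1 (dental→labiodental), same voicing; total 1. Next closest is /v/ at distance 2.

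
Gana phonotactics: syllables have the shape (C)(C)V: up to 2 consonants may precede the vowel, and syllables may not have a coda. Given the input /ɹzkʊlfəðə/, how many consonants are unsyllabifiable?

Under (C)(C)V, the unsyllabifiable consonants are /ɹ/ (no codas are permitted; onsets may contain at most 2 consonants).

1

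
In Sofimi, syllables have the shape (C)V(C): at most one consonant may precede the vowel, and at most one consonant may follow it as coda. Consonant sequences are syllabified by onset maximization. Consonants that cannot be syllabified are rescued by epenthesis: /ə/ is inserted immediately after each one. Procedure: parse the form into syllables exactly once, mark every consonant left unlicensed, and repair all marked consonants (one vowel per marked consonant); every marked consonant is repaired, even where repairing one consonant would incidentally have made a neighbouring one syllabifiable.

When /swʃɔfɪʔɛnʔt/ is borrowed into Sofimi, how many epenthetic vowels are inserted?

4

The unsyllabifiable consonants are /s/, /w/, /ʔ/, /t/; each receives one epenthetic vowel.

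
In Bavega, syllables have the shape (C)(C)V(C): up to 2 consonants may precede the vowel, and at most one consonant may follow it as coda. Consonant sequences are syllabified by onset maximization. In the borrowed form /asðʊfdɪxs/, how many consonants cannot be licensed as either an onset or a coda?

The consonants /s/ cannot be parsed into a legal (C)(C)V(C) syllable (at most one coda consonant is licensed; onsets may contain at most 2 consonants).

1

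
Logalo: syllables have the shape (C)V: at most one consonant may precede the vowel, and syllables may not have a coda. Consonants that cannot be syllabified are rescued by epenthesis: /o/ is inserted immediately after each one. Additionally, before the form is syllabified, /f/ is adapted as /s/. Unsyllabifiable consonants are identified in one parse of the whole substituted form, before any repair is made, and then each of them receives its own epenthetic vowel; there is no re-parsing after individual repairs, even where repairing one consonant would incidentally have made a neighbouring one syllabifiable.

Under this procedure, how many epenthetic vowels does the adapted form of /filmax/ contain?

After substitution the input is /silmax/.
The unsyllabifiable consonants are /l/, /x/; each receives one epenthetic vowel.

2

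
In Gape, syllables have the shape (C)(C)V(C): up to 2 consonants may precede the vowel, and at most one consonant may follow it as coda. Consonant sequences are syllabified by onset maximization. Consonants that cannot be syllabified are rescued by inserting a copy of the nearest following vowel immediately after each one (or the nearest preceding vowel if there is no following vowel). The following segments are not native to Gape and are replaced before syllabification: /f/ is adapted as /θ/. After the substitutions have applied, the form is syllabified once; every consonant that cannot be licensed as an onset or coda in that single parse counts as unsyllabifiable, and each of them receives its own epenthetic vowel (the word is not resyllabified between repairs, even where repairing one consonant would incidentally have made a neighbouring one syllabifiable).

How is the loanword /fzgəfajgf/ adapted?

Substitution: /f/ → /θ/, giving /θzgəθajgθ/.
Syllabifying with onset maximization leaves /θ/, /g/, /θ/ stranded (at most one coda consonant is licensed; onsets may contain at most 2 consonants).
Inserting the epenthetic vowel yields /θ/ → /θə/, /g/ → /ga/, /θ/ → /θa/.

θəzgəθajgaθa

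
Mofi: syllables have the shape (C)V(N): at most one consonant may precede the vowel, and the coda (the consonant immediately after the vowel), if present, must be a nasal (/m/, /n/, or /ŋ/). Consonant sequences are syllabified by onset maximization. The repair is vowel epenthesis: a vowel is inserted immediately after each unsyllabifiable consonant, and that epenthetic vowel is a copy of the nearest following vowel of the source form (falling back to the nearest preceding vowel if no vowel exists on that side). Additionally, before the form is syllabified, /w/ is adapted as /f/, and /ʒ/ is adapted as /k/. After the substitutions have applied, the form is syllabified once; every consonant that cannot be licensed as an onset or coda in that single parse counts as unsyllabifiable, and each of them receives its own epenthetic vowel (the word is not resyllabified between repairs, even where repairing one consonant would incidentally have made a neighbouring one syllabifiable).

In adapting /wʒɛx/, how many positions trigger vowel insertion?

After substitution the input is /fkɛx/.
The unsyllabifiable consonants are /f/, /x/; each receives one epenthetic vowel.

2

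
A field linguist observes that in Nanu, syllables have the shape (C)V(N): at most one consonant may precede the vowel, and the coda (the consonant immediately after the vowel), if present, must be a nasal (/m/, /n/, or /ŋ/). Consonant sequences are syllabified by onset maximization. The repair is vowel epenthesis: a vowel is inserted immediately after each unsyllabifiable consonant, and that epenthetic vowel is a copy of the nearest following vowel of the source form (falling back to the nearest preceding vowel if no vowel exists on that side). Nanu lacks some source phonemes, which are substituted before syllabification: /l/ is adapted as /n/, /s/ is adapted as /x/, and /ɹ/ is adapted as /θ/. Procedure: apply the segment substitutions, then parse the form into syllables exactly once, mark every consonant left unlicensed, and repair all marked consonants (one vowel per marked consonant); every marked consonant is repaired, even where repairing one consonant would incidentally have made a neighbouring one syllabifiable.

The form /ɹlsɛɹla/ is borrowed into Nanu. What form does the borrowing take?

θɛnɛxɛθana

Substitution: /ɹ/ → /θ/, /l/ → /n/, /s/ → /x/, giving /θnxɛθna/.
Under (C)V(N), the unsyllabifiable consonants are /θ/, /n/, /θ/ (only a nasal (/m/, /n/, or /ŋ/) is licensed in coda position; onsets are limited to one consonant).
Each unlicensed consonant becomes the onset of a new syllable: /θ/ → /θɛ/, /n/ → /nɛ/, /θ/ → /θa/.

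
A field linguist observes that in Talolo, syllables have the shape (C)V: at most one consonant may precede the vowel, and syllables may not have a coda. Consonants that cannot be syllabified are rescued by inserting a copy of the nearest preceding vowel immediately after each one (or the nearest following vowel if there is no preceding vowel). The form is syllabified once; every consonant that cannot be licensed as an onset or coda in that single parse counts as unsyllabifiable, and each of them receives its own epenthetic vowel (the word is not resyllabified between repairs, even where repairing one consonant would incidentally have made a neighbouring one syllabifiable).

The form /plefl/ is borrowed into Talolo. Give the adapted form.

The consonants /p/, /f/, /l/ cannot be parsed into a legal (C)V syllable (no codas are permitted; onsets are limited to one consonant).
Each unlicensed consonant becomes the onset of a new syllable: /p/ → /pe/, /f/ → /fe/, /l/ → /le/.

pelefele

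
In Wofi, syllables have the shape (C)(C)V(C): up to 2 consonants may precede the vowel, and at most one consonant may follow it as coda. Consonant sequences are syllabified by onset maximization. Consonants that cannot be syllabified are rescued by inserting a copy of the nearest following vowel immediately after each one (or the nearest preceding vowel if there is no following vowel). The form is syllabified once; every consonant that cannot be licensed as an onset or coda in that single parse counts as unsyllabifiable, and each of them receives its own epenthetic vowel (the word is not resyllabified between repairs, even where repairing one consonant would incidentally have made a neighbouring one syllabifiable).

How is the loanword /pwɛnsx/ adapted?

pwɛnsɛxɛ

Under (C)(C)V(C), the unsyllabifiable consonants are /s/, /x/ (at most one coda consonant is licensed; onsets may contain at most 2 consonants).
Inserting the epenthetic vowel yields /s/ → /sɛ/, /x/ → /xɛ/.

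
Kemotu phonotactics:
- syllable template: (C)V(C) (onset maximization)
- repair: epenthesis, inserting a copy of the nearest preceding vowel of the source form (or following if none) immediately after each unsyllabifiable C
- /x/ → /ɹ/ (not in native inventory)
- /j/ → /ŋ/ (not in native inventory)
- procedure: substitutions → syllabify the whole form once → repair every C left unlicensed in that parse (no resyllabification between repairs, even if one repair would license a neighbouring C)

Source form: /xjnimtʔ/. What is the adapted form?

Substitution: /x/ → /ɹ/, /j/ → /ŋ/, giving /ɹŋnimtʔ/.
The consonants /ɹ/, /ŋ/, /t/, /ʔ/ cannot be parsed into a legal (C)V(C) syllable (at most one coda consonant is licensed; onsets are limited to one consonant).
Epenthesis after each stranded consonant: /ɹ/ → /ɹi/, /ŋ/ → /ŋi/, /t/ → /ti/, /ʔ/ → /ʔi/.

ɹiŋinimtiʔi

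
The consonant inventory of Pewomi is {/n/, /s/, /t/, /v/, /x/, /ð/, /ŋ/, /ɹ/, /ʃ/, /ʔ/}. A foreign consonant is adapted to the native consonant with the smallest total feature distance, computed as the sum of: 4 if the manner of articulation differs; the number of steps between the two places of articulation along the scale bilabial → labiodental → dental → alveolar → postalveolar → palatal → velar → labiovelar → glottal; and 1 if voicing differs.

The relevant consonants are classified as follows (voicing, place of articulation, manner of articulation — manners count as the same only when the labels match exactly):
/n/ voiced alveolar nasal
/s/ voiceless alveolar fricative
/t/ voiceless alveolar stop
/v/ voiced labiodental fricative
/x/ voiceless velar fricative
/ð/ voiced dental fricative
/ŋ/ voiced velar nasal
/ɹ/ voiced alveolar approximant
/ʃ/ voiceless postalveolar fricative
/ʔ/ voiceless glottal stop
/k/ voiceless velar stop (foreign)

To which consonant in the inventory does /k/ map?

/ʔ/ is closest: same manner (stop), place distance 2 (velar→glottal), same voicing; total 2. Next closest is /t/ at distance 3.

ʔ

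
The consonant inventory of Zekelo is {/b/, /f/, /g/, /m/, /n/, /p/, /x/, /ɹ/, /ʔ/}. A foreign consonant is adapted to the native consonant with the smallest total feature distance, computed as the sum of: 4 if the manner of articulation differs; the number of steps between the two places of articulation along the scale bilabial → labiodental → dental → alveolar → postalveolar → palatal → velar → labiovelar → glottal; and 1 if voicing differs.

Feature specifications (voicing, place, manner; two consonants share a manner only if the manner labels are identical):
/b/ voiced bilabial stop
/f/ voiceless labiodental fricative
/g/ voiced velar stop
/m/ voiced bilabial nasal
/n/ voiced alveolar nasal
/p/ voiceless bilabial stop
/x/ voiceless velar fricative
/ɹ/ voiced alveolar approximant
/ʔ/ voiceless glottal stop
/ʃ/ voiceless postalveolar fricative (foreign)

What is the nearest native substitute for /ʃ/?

x

/x/ is closest: same manner (fricative), place distance 2 (postalveolar→velar), same voicing; total 2. Next closest is /f/ at distance 3.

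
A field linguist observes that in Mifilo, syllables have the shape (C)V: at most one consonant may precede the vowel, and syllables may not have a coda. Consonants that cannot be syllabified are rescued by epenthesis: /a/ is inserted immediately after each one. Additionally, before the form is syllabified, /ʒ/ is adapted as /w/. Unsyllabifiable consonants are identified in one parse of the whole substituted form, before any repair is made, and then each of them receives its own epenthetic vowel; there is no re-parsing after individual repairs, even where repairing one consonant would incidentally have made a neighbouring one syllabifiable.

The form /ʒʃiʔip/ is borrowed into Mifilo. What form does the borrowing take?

waʃiʔipa

Substitution: /ʒ/ → /w/, giving /wʃiʔip/.
Under (C)V, the unsyllabifiable consonants are /w/, /p/ (no codas are permitted; onsets are limited to one consonant).
Inserting the epenthetic vowel yields /w/ → /wa/, /p/ → /pa/.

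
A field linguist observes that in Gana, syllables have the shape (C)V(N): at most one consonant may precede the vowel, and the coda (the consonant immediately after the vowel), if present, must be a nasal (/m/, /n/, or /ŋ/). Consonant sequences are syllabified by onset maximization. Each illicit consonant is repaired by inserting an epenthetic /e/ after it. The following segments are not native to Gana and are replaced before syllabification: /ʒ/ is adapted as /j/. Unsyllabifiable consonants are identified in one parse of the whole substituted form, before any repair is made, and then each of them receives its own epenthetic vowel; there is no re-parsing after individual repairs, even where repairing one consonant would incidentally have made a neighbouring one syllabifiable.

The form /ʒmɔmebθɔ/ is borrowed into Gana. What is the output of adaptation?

Substitution: /ʒ/ → /j/, giving /jmɔmebθɔ/.
Under (C)V(N), the unsyllabifiable consonants are /j/, /b/ (only a nasal (/m/, /n/, or /ŋ/) is licensed in coda position; onsets are limited to one consonant).
Inserting the epenthetic vowel yields /j/ → /je/, /b/ → /be/.

jemɔmebeθɔ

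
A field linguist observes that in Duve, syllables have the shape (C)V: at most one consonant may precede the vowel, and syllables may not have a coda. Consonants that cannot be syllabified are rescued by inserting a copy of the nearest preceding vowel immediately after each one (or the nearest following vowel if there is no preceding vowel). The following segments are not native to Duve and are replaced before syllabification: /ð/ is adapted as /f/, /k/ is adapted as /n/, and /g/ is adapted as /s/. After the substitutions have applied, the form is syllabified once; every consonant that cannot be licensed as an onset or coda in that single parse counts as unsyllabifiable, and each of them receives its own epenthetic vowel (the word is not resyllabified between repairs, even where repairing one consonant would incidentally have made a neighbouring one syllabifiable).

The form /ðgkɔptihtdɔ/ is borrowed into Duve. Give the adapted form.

fɔsɔnɔpɔtihitidɔ

Substitution: /ð/ → /f/, /g/ → /s/, /k/ → /n/, giving /fsnɔptihtdɔ/.
Syllabifying with onset maximization leaves /f/, /s/, /p/, /h/, /t/ stranded (no codas are permitted; onsets are limited to one consonant).
Epenthesis after each stranded consonant: /f/ → /fɔ/, /s/ → /sɔ/, /p/ → /pɔ/, /h/ → /hi/, /t/ → /ti/.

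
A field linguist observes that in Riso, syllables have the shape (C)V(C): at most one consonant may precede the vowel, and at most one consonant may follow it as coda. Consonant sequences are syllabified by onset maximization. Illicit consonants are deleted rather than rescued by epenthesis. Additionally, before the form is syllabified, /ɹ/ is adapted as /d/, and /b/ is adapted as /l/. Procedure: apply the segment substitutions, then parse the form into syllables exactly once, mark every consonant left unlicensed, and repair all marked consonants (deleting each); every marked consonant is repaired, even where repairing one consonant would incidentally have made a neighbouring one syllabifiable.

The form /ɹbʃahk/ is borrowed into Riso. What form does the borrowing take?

Substitution: /ɹ/ → /d/, /b/ → /l/, giving /dlʃahk/.
Syllabifying with onset maximization leaves /d/, /l/, /k/ stranded (at most one coda consonant is licensed; onsets are limited to one consonant).
Deletion applies to /d/, /l/, /k/.

ʃah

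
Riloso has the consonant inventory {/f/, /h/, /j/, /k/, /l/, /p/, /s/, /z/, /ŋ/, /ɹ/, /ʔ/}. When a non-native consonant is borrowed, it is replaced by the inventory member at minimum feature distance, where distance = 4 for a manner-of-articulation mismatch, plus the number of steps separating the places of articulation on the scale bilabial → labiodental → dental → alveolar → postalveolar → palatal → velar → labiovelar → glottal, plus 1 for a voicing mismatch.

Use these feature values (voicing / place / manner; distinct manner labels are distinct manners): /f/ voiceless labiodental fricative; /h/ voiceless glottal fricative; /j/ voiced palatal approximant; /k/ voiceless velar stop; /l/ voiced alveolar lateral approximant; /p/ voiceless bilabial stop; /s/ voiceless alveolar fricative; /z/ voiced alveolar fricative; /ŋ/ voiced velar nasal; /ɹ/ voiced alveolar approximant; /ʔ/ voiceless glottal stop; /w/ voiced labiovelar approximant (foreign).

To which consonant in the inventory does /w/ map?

/j/ is closest: same manner (approximant), place distance 2 (labiovelar→palatal), same voicing; total 2. Next closest is /ɹ/ at distance 4.

j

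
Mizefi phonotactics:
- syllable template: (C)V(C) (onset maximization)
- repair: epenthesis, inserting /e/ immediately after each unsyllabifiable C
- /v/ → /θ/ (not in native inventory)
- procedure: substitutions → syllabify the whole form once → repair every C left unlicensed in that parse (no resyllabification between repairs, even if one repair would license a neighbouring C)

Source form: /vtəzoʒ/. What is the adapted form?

Substitution: /v/ → /θ/, giving /θtəzoʒ/.
Syllabifying with onset maximization leaves /θ/ stranded (at most one coda consonant is licensed; onsets are limited to one consonant).
Each unlicensed consonant becomes the onset of a new syllable: /θ/ → /θe/.

θetəzoʒ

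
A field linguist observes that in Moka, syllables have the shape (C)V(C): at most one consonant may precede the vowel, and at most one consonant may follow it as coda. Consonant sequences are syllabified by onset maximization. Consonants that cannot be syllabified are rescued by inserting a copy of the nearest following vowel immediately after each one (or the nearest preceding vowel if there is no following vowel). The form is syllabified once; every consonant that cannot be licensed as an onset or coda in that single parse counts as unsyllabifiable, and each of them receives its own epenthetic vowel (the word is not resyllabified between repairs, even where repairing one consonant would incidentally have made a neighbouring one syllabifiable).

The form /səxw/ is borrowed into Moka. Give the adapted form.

səxwə

Under (C)V(C), the unsyllabifiable consonants are /w/ (at most one coda consonant is licensed; onsets are limited to one consonant).
Each unlicensed consonant becomes the onset of a new syllable: /w/ → /wə/.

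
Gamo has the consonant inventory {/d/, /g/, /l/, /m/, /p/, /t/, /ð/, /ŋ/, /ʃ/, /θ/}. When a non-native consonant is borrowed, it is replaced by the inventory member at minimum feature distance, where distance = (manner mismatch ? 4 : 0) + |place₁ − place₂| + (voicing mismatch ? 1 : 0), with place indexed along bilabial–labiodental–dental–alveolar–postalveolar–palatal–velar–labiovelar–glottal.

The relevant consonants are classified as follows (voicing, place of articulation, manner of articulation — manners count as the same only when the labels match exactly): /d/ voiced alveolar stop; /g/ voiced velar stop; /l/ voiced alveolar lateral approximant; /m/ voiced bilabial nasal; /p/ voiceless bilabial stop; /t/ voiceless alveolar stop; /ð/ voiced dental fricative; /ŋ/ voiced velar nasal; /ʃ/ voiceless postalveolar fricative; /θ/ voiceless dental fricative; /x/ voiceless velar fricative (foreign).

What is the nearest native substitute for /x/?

ʃ

/ʃ/ is closest: same manner (fricative), place distance 2 (velar→postalveolar), same voicing; total 2. Next closest is /θ/ at distance 4.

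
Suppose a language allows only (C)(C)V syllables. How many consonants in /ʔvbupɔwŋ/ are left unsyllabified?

3

Under (C)(C)V, the unsyllabifiable consonants are /ʔ/, /w/, /ŋ/ (no codas are permitted; onsets may contain at most 2 consonants).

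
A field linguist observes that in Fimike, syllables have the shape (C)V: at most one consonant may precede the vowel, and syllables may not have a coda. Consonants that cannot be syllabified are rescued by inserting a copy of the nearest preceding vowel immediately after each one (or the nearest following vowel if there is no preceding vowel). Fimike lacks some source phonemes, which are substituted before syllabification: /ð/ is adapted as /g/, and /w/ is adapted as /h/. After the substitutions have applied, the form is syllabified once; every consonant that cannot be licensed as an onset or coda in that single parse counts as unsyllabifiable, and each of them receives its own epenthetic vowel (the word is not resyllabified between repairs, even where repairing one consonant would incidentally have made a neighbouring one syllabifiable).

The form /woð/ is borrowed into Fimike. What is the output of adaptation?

Substitution: /w/ → /h/, /ð/ → /g/, giving /hog/.
Syllabifying with onset maximization leaves /g/ stranded (no codas are permitted; onsets are limited to one consonant).
Epenthesis after each stranded consonant: /g/ → /go/.

hogo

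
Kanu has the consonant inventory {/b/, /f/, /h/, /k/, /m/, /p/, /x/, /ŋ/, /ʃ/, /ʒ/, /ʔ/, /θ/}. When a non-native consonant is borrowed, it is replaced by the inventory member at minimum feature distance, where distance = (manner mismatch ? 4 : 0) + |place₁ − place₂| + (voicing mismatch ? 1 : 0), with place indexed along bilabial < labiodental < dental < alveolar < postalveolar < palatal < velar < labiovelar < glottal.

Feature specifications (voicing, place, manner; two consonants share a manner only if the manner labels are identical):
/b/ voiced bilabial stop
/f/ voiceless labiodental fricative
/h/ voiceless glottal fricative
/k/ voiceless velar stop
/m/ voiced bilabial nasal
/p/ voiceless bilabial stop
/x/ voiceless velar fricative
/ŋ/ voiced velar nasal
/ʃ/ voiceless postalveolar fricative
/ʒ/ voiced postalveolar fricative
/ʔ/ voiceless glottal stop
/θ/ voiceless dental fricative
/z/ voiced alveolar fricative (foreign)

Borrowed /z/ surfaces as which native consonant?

/ʒ/ is closest: same manner (fricative), place distance 1 (alveolar→postalveolar), same voicing; total 1. Next closest is /ʃ/ at distance 2.

ʒ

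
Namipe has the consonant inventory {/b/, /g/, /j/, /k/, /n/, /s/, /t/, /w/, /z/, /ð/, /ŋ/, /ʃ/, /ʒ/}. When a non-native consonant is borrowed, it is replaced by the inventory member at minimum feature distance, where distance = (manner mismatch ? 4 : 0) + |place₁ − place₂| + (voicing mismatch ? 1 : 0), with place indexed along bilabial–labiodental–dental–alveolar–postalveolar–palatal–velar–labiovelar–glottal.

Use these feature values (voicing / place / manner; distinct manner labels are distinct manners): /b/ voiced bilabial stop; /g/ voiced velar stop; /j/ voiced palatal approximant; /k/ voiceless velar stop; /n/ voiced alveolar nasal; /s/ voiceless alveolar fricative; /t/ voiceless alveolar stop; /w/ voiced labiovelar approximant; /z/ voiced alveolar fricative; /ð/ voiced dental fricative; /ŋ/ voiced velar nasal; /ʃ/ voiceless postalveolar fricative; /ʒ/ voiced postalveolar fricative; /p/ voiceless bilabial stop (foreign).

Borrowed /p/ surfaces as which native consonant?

b

/b/ is closest: same manner (stop), place distance 0 (bilabial→bilabial), voicing differs (+1); total 1. Next closest is /t/ at distance 3.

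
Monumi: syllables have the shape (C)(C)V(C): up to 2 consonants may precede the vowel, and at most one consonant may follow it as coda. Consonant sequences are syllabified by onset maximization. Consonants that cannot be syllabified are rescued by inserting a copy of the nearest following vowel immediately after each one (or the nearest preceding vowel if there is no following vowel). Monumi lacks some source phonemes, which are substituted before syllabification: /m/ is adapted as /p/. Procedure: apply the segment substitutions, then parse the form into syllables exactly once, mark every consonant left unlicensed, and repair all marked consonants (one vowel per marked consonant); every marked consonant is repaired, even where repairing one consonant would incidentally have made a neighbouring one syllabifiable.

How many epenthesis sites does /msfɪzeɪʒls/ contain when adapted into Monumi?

3

After substitution the input is /psfɪzeɪʒls/.
The unsyllabifiable consonants are /p/, /l/, /s/; each receives one epenthetic vowel.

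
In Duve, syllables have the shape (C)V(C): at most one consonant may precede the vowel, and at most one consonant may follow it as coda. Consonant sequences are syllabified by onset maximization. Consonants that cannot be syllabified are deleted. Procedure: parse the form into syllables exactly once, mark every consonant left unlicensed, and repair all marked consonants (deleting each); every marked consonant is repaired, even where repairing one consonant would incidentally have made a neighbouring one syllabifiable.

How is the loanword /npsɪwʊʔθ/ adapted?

The consonants /n/, /p/, /θ/ cannot be parsed into a legal (C)V(C) syllable (at most one coda consonant is licensed; onsets are limited to one consonant).
Each unlicensed consonant is deleted: /n/, /p/, /θ/.

sɪwʊʔ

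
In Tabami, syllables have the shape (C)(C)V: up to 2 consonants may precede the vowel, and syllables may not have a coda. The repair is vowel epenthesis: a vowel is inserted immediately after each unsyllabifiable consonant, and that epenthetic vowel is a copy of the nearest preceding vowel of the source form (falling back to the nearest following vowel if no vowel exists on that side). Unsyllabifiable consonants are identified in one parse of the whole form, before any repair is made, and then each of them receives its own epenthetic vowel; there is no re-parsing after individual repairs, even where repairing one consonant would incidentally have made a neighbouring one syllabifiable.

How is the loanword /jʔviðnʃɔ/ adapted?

The consonants /j/, /ð/ cannot be parsed into a legal (C)(C)V syllable (no codas are permitted; onsets may contain at most 2 consonants).
Epenthesis after each stranded consonant: /j/ → /ji/, /ð/ → /ði/.

jiʔviðinʃɔ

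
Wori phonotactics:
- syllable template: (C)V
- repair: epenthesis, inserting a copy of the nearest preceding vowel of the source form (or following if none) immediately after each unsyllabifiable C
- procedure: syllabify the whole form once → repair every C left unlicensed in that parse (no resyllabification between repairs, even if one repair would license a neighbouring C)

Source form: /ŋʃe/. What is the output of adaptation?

The consonants /ŋ/ cannot be parsed into a legal (C)V syllable (no codas are permitted; onsets are limited to one consonant).
Inserting the epenthetic vowel yields /ŋ/ → /ŋe/.

ŋeʃe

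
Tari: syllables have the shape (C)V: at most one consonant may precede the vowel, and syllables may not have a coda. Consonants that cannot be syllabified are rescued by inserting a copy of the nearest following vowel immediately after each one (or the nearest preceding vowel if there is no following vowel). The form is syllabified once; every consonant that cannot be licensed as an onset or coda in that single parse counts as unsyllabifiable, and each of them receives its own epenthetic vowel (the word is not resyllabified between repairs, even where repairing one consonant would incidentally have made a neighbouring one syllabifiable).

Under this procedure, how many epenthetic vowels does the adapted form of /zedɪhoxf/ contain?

2

The unsyllabifiable consonants are /x/, /f/; each receives one epenthetic vowel.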